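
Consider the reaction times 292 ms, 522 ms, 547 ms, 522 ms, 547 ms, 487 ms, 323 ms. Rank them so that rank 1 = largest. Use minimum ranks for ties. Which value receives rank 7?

292

Sorted (descending): 547, 547, 522, 522, 487, 323, 292
The 2 values of 547 occupy positions 1–2 → each gets rank 1.
The 2 values of 522 occupy positions 3–4 → each gets rank 3.
Rank 7 → value 292.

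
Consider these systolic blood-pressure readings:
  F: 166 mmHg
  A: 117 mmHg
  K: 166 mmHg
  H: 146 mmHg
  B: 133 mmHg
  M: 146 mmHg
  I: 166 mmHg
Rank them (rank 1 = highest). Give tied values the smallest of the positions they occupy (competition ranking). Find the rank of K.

Sorted (descending): 166, 166, 166, 146, 146, 133, 117
The 3 values of 166 occupy positions 1–3 → each gets rank 1.
The 2 values of 146 occupy positions 4–5 → each gets rank 4.
K has value 166 mmHg → rank 1.

1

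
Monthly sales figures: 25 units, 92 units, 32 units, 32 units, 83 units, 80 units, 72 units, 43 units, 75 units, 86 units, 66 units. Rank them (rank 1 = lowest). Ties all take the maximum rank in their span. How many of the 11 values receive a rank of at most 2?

Sorted (ascending): 25, 32, 32, 43, 66, 72, 75, 80, 83, 86, 92
The 2 values of 32 occupy positions 2–3 → each gets rank 3.
Ranks ≤ 2: {1} → 1 value.

1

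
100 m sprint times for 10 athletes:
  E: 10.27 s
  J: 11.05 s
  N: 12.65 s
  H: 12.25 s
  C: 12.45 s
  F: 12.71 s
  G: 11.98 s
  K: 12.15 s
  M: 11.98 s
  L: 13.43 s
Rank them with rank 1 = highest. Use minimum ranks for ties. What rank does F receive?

Sorted (descending): 13.43, 12.71, 12.65, 12.45, 12.25, 12.15, 11.98, 11.98, 11.05, 10.27
The 2 values of 11.98 occupy positions 7–8 → each gets rank 7.
F has value 12.71 s → rank 2.

2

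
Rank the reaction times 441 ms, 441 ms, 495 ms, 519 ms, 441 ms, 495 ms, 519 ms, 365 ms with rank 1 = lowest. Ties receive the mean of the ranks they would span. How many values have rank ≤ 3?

4

Sorted (ascending): 365, 441, 441, 441, 495, 495, 519, 519
The 3 values of 441 occupy positions 2–4 → average rank 3.
The 2 values of 495 occupy positions 5–6 → average rank (5+6)/2 = 5.5.
The 2 values of 519 occupy positions 7–8 → average rank (7+8)/2 = 7.5.
Ranks ≤ 3: {1, 3, 3, 3} → 4 values.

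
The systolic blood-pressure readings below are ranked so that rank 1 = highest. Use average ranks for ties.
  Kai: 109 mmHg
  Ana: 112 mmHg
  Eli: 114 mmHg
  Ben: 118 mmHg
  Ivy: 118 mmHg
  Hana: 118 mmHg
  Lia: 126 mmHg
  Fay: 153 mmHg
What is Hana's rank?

4

Sorted (descending): 153, 126, 118, 118, 118, 114, 112, 109
The 3 values of 118 occupy positions 3–5 → average rank 4.
Hana has value 118 mmHg → rank 4.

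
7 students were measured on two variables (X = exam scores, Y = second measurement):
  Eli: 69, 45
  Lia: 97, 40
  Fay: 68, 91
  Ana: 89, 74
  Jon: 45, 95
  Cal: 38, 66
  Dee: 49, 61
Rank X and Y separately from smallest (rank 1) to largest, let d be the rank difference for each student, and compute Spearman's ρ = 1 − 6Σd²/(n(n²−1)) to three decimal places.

Ranks of variable 1: 5, 7, 4, 6, 2, 1, 3
Ranks of variable 2: 2, 1, 6, 5, 7, 4, 3
d = r₁ − r₂: 3, 6, -2, 1, -5, -3, 0
d²: 9, 36, 4, 1, 25, 9, 0; Σd² = 84
ρ = 1 − 6·84/(7·48) = 1 − 504/336 = -0.500

-0.500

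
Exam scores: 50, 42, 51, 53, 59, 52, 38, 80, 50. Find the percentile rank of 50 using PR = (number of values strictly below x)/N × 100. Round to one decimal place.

N = 9.
Strictly below 50: 2. Equal to 50: 2.
PR = 2/9 × 100 = 22.2

22.2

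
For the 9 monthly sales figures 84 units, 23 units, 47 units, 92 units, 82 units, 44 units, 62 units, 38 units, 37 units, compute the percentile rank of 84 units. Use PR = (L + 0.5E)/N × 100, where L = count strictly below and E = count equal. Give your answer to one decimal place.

83.3

N = 9.
Strictly below 84: 7. Equal to 84: 1.
PR = (7 + 0.5·1)/9 × 100 = 83.3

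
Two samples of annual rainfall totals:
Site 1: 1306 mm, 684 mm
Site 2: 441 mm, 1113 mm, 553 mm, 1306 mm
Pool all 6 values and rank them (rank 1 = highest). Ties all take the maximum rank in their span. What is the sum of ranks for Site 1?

Sorted (descending): 1306, 1306, 1113, 684, 553, 441
The 2 values of 1306 occupy positions 1–2 → each gets rank 2.
Site 1 values → pooled ranks: 1306→2, 684→4
Rank sum = 2 + 4 = 6

6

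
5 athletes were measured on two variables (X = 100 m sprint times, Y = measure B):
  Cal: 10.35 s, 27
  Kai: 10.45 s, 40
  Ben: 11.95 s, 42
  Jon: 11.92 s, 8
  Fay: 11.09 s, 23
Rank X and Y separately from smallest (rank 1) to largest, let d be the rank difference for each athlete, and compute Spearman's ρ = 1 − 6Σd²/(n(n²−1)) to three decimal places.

Ranks of variable 1: 1, 2, 5, 4, 3
Ranks of variable 2: 3, 4, 5, 1, 2
d = r₁ − r₂: -2, -2, 0, 3, 1
d²: 4, 4, 0, 9, 1; Σd² = 18
ρ = 1 − 6·18/(5·24) = 1 − 108/120 = 0.100

0.100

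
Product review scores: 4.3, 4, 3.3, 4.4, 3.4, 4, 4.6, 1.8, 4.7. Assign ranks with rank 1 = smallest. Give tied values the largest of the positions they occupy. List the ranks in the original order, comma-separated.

6, 5, 2, 7, 3, 5, 8, 1, 9

Sorted (ascending): 1.8, 3.3, 3.4, 4, 4, 4.3, 4.4, 4.6, 4.7
The 2 values of 4 occupy positions 4–5 → each gets rank 5.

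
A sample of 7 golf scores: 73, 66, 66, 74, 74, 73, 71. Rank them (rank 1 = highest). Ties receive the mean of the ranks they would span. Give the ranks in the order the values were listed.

Sorted (descending): 74, 74, 73, 73, 71, 66, 66
The 2 values of 74 occupy positions 1–2 → average rank (1+2)/2 = 1.5.
The 2 values of 73 occupy positions 3–4 → average rank (3+4)/2 = 3.5.
The 2 values of 66 occupy positions 6–7 → average rank (6+7)/2 = 6.5.

3.5, 6.5, 6.5, 1.5, 1.5, 3.5, 5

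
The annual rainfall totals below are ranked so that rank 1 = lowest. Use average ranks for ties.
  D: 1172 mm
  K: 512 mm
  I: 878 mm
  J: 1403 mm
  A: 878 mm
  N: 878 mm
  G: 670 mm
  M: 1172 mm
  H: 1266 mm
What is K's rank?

1

Sorted (ascending): 512, 670, 878, 878, 878, 1172, 1172, 1266, 1403
The 3 values of 878 occupy positions 3–5 → average rank 4.
The 2 values of 1172 occupy positions 6–7 → average rank (6+7)/2 = 6.5.
K has value 512 mm → rank 1.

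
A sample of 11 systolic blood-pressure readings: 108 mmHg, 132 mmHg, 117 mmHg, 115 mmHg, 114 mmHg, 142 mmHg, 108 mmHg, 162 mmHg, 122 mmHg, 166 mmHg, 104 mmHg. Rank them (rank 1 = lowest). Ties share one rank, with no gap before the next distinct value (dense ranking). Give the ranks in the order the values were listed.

2, 7, 5, 4, 3, 8, 2, 9, 6, 10, 1

Sorted (ascending): 104, 108, 108, 114, 115, 117, 122, 132, 142, 162, 166
The 2 values of 108 share dense rank 2.
Remaining distinct values take the next consecutive integers.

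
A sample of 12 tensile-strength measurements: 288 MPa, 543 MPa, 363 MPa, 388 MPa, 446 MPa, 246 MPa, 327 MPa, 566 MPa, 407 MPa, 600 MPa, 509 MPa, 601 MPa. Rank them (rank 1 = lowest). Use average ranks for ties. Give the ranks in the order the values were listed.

2, 9, 4, 5, 7, 1, 3, 10, 6, 11, 8, 12

Sorted (ascending): 246, 288, 327, 363, 388, 407, 446, 509, 543, 566, 600, 601
No ties — each value takes its position as its rank.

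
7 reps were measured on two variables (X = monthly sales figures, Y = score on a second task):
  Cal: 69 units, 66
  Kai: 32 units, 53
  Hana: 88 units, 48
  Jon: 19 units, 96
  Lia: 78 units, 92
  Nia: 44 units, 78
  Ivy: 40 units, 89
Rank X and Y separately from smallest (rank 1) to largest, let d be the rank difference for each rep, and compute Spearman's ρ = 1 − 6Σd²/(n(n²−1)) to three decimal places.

Ranks of variable 1: 5, 2, 7, 1, 6, 4, 3
Ranks of variable 2: 3, 2, 1, 7, 6, 4, 5
d = r₁ − r₂: 2, 0, 6, -6, 0, 0, -2
d²: 4, 0, 36, 36, 0, 0, 4; Σd² = 80
ρ = 1 − 6·80/(7·48) = 1 − 480/336 = -0.429

-0.429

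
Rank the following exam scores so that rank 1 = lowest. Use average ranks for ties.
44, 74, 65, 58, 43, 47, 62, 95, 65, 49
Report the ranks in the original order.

Sorted (ascending): 43, 44, 47, 49, 58, 62, 65, 65, 74, 95
The 2 values of 65 occupy positions 7–8 → average rank (7+8)/2 = 7.5.

2, 9, 7.5, 5, 1, 3, 6, 10, 7.5, 4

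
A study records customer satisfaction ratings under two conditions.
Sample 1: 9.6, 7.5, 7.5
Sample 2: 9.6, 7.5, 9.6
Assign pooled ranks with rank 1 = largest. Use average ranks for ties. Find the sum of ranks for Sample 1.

12

Sorted (descending): 9.6, 9.6, 9.6, 7.5, 7.5, 7.5
The 3 values of 9.6 occupy positions 1–3 → average rank 2.
The 3 values of 7.5 occupy positions 4–6 → average rank 5.
Sample 1 values → pooled ranks: 9.6→2, 7.5→5, 7.5→5
Rank sum = 2 + 5 + 5 = 12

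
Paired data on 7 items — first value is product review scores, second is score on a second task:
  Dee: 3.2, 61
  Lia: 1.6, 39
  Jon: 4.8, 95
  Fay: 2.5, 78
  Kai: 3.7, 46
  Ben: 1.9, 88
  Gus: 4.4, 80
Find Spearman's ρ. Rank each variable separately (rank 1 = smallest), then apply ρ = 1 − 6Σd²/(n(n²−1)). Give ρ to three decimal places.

Ranks of variable 1: 4, 1, 7, 3, 5, 2, 6
Ranks of variable 2: 3, 1, 7, 4, 2, 6, 5
d = r₁ − r₂: 1, 0, 0, -1, 3, -4, 1
d²: 1, 0, 0, 1, 9, 16, 1; Σd² = 28
ρ = 1 − 6·28/(7·48) = 1 − 168/336 = 0.500

0.500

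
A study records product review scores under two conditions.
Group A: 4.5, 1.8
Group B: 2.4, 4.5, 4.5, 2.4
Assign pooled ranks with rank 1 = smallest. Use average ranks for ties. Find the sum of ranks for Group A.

6

Sorted (ascending): 1.8, 2.4, 2.4, 4.5, 4.5, 4.5
The 2 values of 2.4 occupy positions 2–3 → average rank (2+3)/2 = 2.5.
The 3 values of 4.5 occupy positions 4–6 → average rank 5.
Group A values → pooled ranks: 4.5→5, 1.8→1
Rank sum = 5 + 1 = 6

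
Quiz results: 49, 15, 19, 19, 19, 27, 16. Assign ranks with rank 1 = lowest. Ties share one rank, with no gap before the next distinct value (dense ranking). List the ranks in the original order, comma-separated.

5, 1, 3, 3, 3, 4, 2

Sorted (ascending): 15, 16, 19, 19, 19, 27, 49
The 3 values of 19 share dense rank 3.
Remaining distinct values take the next consecutive integers.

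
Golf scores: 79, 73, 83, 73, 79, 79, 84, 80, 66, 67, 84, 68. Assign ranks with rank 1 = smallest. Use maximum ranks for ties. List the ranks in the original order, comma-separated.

8, 5, 10, 5, 8, 8, 12, 9, 1, 2, 12, 3

Sorted (ascending): 66, 67, 68, 73, 73, 79, 79, 79, 80, 83, 84, 84
The 2 values of 73 occupy positions 4–5 → each gets rank 5.
The 3 values of 79 occupy positions 6–8 → each gets rank 8.
The 2 values of 84 occupy positions 11–12 → each gets rank 12.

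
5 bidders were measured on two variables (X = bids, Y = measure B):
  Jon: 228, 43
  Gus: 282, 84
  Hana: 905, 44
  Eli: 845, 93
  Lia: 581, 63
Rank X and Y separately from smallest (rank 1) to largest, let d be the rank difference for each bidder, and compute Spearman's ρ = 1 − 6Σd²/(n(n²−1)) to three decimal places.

0.300

Ranks of variable 1: 1, 2, 5, 4, 3
Ranks of variable 2: 1, 4, 2, 5, 3
d = r₁ − r₂: 0, -2, 3, -1, 0
d²: 0, 4, 9, 1, 0; Σd² = 14
ρ = 1 − 6·14/(5·24) = 1 − 84/120 = 0.300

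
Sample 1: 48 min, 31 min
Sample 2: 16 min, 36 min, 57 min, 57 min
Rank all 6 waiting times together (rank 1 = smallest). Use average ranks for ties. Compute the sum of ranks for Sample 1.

6

Sorted (ascending): 16, 31, 36, 48, 57, 57
The 2 values of 57 occupy positions 5–6 → average rank (5+6)/2 = 5.5.
Sample 1 values → pooled ranks: 48→4, 31→2
Rank sum = 4 + 2 = 6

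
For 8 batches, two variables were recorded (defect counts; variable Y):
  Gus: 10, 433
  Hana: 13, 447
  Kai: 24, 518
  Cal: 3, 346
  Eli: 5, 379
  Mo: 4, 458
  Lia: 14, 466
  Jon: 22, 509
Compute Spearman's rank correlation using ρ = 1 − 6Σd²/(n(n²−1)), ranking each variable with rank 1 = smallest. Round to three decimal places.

0.857

Ranks of variable 1: 4, 5, 8, 1, 3, 2, 6, 7
Ranks of variable 2: 3, 4, 8, 1, 2, 5, 6, 7
d = r₁ − r₂: 1, 1, 0, 0, 1, -3, 0, 0
d²: 1, 1, 0, 0, 1, 9, 0, 0; Σd² = 12
ρ = 1 − 6·12/(8·63) = 1 − 72/504 = 0.857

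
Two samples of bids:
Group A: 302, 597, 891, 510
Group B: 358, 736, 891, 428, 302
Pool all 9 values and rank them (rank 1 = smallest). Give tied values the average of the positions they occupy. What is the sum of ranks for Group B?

Sorted (ascending): 302, 302, 358, 428, 510, 597, 736, 891, 891
The 2 values of 302 occupy positions 1–2 → average rank (1+2)/2 = 1.5.
The 2 values of 891 occupy positions 8–9 → average rank (8+9)/2 = 8.5.
Group B values → pooled ranks: 358→3, 736→7, 891→8.5, 428→4, 302→1.5
Rank sum = 3 + 7 + 8.5 + 4 + 1.5 = 24

24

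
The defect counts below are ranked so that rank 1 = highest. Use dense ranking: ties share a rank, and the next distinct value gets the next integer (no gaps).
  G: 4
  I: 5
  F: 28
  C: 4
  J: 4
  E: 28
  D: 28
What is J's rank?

3

Sorted (descending): 28, 28, 28, 5, 4, 4, 4
The 3 values of 28 share dense rank 1.
The 3 values of 4 share dense rank 3.
Remaining distinct values take the next consecutive integers.
J has value 4 → rank 3.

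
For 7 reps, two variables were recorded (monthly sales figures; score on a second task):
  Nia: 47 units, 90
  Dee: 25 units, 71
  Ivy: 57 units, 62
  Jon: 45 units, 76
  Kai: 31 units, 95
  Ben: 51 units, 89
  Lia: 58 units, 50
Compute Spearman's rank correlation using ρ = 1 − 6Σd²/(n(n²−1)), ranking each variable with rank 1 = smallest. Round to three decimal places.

Ranks of variable 1: 4, 1, 6, 3, 2, 5, 7
Ranks of variable 2: 6, 3, 2, 4, 7, 5, 1
d = r₁ − r₂: -2, -2, 4, -1, -5, 0, 6
d²: 4, 4, 16, 1, 25, 0, 36; Σd² = 86
ρ = 1 − 6·86/(7·48) = 1 − 516/336 = -0.536

-0.536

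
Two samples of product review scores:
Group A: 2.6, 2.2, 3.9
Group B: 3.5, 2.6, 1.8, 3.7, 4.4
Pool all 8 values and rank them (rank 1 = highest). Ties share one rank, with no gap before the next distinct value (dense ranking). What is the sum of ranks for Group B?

20

Sorted (descending): 4.4, 3.9, 3.7, 3.5, 2.6, 2.6, 2.2, 1.8
The 2 values of 2.6 share dense rank 5.
Remaining distinct values take the next consecutive integers.
Group B values → pooled ranks: 3.5→4, 2.6→5, 1.8→7, 3.7→3, 4.4→1
Rank sum = 4 + 5 + 7 + 3 + 1 = 20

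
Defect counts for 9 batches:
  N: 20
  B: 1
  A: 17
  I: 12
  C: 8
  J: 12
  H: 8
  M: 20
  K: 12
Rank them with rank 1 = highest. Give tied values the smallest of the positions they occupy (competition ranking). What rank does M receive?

1

Sorted (descending): 20, 20, 17, 12, 12, 12, 8, 8, 1
The 2 values of 20 occupy positions 1–2 → each gets rank 1.
The 3 values of 12 occupy positions 4–6 → each gets rank 4.
The 2 values of 8 occupy positions 7–8 → each gets rank 7.
M has value 20 → rank 1.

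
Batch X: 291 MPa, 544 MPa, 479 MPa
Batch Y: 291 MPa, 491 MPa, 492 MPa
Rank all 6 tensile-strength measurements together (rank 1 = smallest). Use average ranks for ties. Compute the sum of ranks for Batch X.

Sorted (ascending): 291, 291, 479, 491, 492, 544
The 2 values of 291 occupy positions 1–2 → average rank (1+2)/2 = 1.5.
Batch X values → pooled ranks: 291→1.5, 544→6, 479→3
Rank sum = 1.5 + 6 + 3 = 10.5

10.5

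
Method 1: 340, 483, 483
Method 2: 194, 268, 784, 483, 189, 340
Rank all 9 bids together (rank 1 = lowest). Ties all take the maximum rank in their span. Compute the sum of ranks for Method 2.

28

Sorted (ascending): 189, 194, 268, 340, 340, 483, 483, 483, 784
The 2 values of 340 occupy positions 4–5 → each gets rank 5.
The 3 values of 483 occupy positions 6–8 → each gets rank 8.
Method 2 values → pooled ranks: 194→2, 268→3, 784→9, 483→8, 189→1, 340→5
Rank sum = 2 + 3 + 9 + 8 + 1 + 5 = 28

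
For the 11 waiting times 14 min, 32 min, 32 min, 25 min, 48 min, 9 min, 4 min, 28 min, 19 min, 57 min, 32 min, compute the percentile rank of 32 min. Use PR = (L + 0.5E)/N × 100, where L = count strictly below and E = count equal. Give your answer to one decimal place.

N = 11.
Strictly below 32: 6. Equal to 32: 3.
PR = (6 + 0.5·3)/11 × 100 = 68.2

68.2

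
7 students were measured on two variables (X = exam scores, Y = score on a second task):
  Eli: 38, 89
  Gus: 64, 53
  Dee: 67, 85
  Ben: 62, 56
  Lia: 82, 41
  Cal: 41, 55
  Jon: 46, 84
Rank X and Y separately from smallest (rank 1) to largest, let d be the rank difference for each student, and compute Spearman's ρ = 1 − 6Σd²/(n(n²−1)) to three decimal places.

-0.536

Ranks of variable 1: 1, 5, 6, 4, 7, 2, 3
Ranks of variable 2: 7, 2, 6, 4, 1, 3, 5
d = r₁ − r₂: -6, 3, 0, 0, 6, -1, -2
d²: 36, 9, 0, 0, 36, 1, 4; Σd² = 86
ρ = 1 − 6·86/(7·48) = 1 − 516/336 = -0.536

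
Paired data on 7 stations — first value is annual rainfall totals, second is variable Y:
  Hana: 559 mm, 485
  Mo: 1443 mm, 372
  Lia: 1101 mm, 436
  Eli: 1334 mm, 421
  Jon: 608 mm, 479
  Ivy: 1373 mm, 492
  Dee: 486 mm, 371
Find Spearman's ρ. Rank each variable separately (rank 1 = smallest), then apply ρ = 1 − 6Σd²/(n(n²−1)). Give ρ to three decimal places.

0.107

Ranks of variable 1: 2, 7, 4, 5, 3, 6, 1
Ranks of variable 2: 6, 2, 4, 3, 5, 7, 1
d = r₁ − r₂: -4, 5, 0, 2, -2, -1, 0
d²: 16, 25, 0, 4, 4, 1, 0; Σd² = 50
ρ = 1 − 6·50/(7·48) = 1 − 300/336 = 0.107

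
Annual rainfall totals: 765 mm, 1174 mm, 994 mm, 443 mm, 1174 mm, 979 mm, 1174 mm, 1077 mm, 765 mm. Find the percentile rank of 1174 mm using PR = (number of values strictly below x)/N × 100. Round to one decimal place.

N = 9.
Strictly below 1174: 6. Equal to 1174: 3.
PR = 6/9 × 100 = 66.7

66.7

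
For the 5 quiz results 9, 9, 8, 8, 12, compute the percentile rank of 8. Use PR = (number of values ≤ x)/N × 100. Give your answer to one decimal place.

N = 5.
Strictly below 8: 0. Equal to 8: 2.
PR = 2/5 × 100 = 40.0

40.0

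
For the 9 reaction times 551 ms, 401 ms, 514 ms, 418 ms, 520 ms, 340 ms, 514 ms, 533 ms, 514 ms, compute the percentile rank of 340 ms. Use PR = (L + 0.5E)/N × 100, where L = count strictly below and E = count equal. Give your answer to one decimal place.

N = 9.
Strictly below 340: 0. Equal to 340: 1.
PR = (0 + 0.5·1)/9 × 100 = 5.6

5.6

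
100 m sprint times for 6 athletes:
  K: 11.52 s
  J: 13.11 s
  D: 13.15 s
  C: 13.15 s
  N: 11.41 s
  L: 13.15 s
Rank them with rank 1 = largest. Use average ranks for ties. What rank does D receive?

Sorted (descending): 13.15, 13.15, 13.15, 13.11, 11.52, 11.41
The 3 values of 13.15 occupy positions 1–3 → average rank 2.
D has value 13.15 s → rank 2.

2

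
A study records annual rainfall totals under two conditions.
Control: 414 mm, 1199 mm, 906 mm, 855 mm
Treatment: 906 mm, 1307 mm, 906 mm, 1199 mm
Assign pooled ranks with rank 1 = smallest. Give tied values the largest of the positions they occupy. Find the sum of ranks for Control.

15

Sorted (ascending): 414, 855, 906, 906, 906, 1199, 1199, 1307
The 3 values of 906 occupy positions 3–5 → each gets rank 5.
The 2 values of 1199 occupy positions 6–7 → each gets rank 7.
Control values → pooled ranks: 414→1, 1199→7, 906→5, 855→2
Rank sum = 1 + 7 + 5 + 2 = 15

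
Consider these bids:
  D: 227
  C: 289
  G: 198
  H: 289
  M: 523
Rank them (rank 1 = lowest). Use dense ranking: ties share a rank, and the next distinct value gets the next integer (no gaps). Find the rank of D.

2

Sorted (ascending): 198, 227, 289, 289, 523
The 2 values of 289 share dense rank 3.
Remaining distinct values take the next consecutive integers.
D has value 227 → rank 2.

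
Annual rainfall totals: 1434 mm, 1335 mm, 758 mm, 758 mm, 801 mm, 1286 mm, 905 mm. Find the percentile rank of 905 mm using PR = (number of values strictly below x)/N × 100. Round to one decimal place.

N = 7.
Strictly below 905: 3. Equal to 905: 1.
PR = 3/7 × 100 = 42.9

42.9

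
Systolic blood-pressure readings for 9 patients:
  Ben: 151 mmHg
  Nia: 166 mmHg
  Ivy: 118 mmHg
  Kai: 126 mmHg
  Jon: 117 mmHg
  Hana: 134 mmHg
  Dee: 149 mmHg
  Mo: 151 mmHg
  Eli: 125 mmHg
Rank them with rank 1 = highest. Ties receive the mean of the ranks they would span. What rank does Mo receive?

2.5

Sorted (descending): 166, 151, 151, 149, 134, 126, 125, 118, 117
The 2 values of 151 occupy positions 2–3 → average rank (2+3)/2 = 2.5.
Mo has value 151 mmHg → rank 2.5.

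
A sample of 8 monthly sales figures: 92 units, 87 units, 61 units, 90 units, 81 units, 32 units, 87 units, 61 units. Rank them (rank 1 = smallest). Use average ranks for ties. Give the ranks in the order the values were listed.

Sorted (ascending): 32, 61, 61, 81, 87, 87, 90, 92
The 2 values of 61 occupy positions 2–3 → average rank (2+3)/2 = 2.5.
The 2 values of 87 occupy positions 5–6 → average rank (5+6)/2 = 5.5.

8, 5.5, 2.5, 7, 4, 1, 5.5, 2.5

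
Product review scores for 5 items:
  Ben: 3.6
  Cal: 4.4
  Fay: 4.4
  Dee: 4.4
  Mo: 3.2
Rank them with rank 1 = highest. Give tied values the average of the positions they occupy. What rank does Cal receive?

Sorted (descending): 4.4, 4.4, 4.4, 3.6, 3.2
The 3 values of 4.4 occupy positions 1–3 → average rank 2.
Cal has value 4.4 → rank 2.

2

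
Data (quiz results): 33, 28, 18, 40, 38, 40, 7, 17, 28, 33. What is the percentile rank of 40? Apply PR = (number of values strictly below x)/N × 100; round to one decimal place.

N = 10.
Strictly below 40: 8. Equal to 40: 2.
PR = 8/10 × 100 = 80.0

80.0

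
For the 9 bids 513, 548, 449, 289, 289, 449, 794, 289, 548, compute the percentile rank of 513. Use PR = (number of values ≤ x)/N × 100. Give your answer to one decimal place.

N = 9.
Strictly below 513: 5. Equal to 513: 1.
PR = 6/9 × 100 = 66.7

66.7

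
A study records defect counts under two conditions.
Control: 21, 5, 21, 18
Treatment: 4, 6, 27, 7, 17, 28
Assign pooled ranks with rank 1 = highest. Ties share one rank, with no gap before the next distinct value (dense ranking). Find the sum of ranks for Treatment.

30

Sorted (descending): 28, 27, 21, 21, 18, 17, 7, 6, 5, 4
The 2 values of 21 share dense rank 3.
Remaining distinct values take the next consecutive integers.
Treatment values → pooled ranks: 4→9, 6→7, 27→2, 7→6, 17→5, 28→1
Rank sum = 9 + 7 + 2 + 6 + 5 + 1 = 30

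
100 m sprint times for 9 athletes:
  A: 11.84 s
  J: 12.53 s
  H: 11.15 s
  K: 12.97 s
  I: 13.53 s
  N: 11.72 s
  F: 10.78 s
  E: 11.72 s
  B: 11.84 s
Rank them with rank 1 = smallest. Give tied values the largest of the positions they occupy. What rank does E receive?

Sorted (ascending): 10.78, 11.15, 11.72, 11.72, 11.84, 11.84, 12.53, 12.97, 13.53
The 2 values of 11.72 occupy positions 3–4 → each gets rank 4.
The 2 values of 11.84 occupy positions 5–6 → each gets rank 6.
E has value 11.72 s → rank 4.

4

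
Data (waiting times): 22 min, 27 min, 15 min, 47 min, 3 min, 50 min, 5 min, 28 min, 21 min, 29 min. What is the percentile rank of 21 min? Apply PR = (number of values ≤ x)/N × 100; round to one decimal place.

40.0

N = 10.
Strictly below 21: 3. Equal to 21: 1.
PR = 4/10 × 100 = 40.0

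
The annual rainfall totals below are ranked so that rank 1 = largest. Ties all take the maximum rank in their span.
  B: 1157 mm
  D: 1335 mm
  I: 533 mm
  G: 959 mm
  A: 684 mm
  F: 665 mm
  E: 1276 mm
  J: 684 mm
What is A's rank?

6

Sorted (descending): 1335, 1276, 1157, 959, 684, 684, 665, 533
The 2 values of 684 occupy positions 5–6 → each gets rank 6.
A has value 684 mm → rank 6.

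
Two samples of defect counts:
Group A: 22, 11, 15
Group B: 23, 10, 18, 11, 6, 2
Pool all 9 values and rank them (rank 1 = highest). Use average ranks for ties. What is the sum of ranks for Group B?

Sorted (descending): 23, 22, 18, 15, 11, 11, 10, 6, 2
The 2 values of 11 occupy positions 5–6 → average rank (5+6)/2 = 5.5.
Group B values → pooled ranks: 23→1, 10→7, 18→3, 11→5.5, 6→8, 2→9
Rank sum = 1 + 7 + 3 + 5.5 + 8 + 9 = 33.5

33.5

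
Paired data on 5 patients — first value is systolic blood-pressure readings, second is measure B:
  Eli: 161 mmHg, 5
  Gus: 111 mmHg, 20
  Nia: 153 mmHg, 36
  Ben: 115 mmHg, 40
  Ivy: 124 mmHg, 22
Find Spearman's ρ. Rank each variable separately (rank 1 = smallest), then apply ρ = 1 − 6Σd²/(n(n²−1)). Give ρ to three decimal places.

Ranks of variable 1: 5, 1, 4, 2, 3
Ranks of variable 2: 1, 2, 4, 5, 3
d = r₁ − r₂: 4, -1, 0, -3, 0
d²: 16, 1, 0, 9, 0; Σd² = 26
ρ = 1 − 6·26/(5·24) = 1 − 156/120 = -0.300

-0.300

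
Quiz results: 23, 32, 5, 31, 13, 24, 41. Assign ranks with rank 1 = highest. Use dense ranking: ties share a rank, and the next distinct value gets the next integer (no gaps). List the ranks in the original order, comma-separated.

5, 2, 7, 3, 6, 4, 1

Sorted (descending): 41, 32, 31, 24, 23, 13, 5
No ties — each value takes its position as its rank.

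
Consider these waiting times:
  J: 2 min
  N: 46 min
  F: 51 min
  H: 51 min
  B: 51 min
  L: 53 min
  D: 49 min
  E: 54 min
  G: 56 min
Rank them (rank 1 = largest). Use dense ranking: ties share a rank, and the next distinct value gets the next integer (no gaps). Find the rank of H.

Sorted (descending): 56, 54, 53, 51, 51, 51, 49, 46, 2
The 3 values of 51 share dense rank 4.
Remaining distinct values take the next consecutive integers.
H has value 51 min → rank 4.

4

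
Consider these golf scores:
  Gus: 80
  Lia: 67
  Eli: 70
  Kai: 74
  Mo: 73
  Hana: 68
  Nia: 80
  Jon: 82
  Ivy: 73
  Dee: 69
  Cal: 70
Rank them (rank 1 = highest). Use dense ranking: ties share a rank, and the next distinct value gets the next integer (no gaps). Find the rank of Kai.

Sorted (descending): 82, 80, 80, 74, 73, 73, 70, 70, 69, 68, 67
The 2 values of 80 share dense rank 2.
The 2 values of 73 share dense rank 4.
The 2 values of 70 share dense rank 5.
Remaining distinct values take the next consecutive integers.
Kai has value 74 → rank 3.

3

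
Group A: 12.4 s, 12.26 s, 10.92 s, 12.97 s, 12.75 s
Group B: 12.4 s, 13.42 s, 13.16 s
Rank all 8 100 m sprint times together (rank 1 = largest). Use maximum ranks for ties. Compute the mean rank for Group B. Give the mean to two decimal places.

3.00

Sorted (descending): 13.42, 13.16, 12.97, 12.75, 12.4, 12.4, 12.26, 10.92
The 2 values of 12.4 occupy positions 5–6 → each gets rank 6.
Group B values → pooled ranks: 12.4→6, 13.42→1, 13.16→2
Mean rank = (6 + 1 + 2) / 3 = 3.00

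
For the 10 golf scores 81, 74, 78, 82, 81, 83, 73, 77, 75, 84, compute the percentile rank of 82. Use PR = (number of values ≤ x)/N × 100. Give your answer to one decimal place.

N = 10.
Strictly below 82: 7. Equal to 82: 1.
PR = 8/10 × 100 = 80.0

80.0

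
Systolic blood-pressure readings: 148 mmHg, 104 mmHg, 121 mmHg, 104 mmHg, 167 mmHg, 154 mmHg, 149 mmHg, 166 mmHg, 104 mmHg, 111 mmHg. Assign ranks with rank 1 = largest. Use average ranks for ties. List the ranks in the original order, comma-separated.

5, 9, 6, 9, 1, 3, 4, 2, 9, 7

Sorted (descending): 167, 166, 154, 149, 148, 121, 111, 104, 104, 104
The 3 values of 104 occupy positions 8–10 → average rank 9.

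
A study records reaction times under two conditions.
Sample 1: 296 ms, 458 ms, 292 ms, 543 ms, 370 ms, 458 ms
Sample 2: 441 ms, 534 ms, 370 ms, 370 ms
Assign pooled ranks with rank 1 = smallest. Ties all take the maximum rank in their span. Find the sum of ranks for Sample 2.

25

Sorted (ascending): 292, 296, 370, 370, 370, 441, 458, 458, 534, 543
The 3 values of 370 occupy positions 3–5 → each gets rank 5.
The 2 values of 458 occupy positions 7–8 → each gets rank 8.
Sample 2 values → pooled ranks: 441→6, 534→9, 370→5, 370→5
Rank sum = 6 + 9 + 5 + 5 = 25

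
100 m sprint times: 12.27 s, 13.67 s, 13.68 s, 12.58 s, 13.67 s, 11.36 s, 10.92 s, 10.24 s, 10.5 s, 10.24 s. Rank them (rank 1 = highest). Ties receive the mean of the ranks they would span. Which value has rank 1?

Sorted (descending): 13.68, 13.67, 13.67, 12.58, 12.27, 11.36, 10.92, 10.5, 10.24, 10.24
The 2 values of 13.67 occupy positions 2–3 → average rank (2+3)/2 = 2.5.
The 2 values of 10.24 occupy positions 9–10 → average rank (9+10)/2 = 9.5.
Rank 1 → value 13.68.

13.68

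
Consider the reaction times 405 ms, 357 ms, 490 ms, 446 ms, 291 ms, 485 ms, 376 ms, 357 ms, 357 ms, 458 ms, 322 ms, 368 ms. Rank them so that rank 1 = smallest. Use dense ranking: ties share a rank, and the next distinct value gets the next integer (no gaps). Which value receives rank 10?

Sorted (ascending): 291, 322, 357, 357, 357, 368, 376, 405, 446, 458, 485, 490
The 3 values of 357 share dense rank 3.
Remaining distinct values take the next consecutive integers.
Rank 10 → value 490.

490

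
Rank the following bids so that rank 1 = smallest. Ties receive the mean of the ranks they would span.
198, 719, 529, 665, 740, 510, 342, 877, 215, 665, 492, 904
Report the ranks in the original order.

Sorted (ascending): 198, 215, 342, 492, 510, 529, 665, 665, 719, 740, 877, 904
The 2 values of 665 occupy positions 7–8 → average rank (7+8)/2 = 7.5.

1, 9, 6, 7.5, 10, 5, 3, 11, 2, 7.5, 4, 12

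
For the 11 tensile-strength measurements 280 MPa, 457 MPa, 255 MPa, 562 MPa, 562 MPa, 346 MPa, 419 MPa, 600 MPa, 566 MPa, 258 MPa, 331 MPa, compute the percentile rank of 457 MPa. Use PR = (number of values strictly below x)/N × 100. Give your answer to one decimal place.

54.5

N = 11.
Strictly below 457: 6. Equal to 457: 1.
PR = 6/11 × 100 = 54.5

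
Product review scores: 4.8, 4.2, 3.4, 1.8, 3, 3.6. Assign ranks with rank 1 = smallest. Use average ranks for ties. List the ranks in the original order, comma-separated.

Sorted (ascending): 1.8, 3, 3.4, 3.6, 4.2, 4.8
No ties — each value takes its position as its rank.

6, 5, 3, 1, 2, 4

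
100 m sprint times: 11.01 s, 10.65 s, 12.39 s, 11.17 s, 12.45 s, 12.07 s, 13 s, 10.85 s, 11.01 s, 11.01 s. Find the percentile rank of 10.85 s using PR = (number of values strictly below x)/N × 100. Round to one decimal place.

N = 10.
Strictly below 10.85: 1. Equal to 10.85: 1.
PR = 1/10 × 100 = 10.0

10.0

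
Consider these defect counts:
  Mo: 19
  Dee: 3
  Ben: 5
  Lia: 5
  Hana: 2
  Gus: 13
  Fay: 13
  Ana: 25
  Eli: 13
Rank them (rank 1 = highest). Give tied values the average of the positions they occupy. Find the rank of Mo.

2

Sorted (descending): 25, 19, 13, 13, 13, 5, 5, 3, 2
The 3 values of 13 occupy positions 3–5 → average rank 4.
The 2 values of 5 occupy positions 6–7 → average rank (6+7)/2 = 6.5.
Mo has value 19 → rank 2.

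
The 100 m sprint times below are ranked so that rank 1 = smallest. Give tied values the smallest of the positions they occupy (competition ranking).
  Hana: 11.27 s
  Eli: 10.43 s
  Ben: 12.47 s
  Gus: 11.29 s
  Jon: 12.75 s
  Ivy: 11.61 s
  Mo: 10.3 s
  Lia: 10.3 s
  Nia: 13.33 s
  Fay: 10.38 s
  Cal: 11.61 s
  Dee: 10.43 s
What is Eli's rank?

4

Sorted (ascending): 10.3, 10.3, 10.38, 10.43, 10.43, 11.27, 11.29, 11.61, 11.61, 12.47, 12.75, 13.33
The 2 values of 10.3 occupy positions 1–2 → each gets rank 1.
The 2 values of 10.43 occupy positions 4–5 → each gets rank 4.
The 2 values of 11.61 occupy positions 8–9 → each gets rank 8.
Eli has value 10.43 s → rank 4.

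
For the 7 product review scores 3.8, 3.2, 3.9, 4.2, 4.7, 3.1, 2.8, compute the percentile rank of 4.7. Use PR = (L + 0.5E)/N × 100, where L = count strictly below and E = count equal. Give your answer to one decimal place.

N = 7.
Strictly below 4.7: 6. Equal to 4.7: 1.
PR = (6 + 0.5·1)/7 × 100 = 92.9

92.9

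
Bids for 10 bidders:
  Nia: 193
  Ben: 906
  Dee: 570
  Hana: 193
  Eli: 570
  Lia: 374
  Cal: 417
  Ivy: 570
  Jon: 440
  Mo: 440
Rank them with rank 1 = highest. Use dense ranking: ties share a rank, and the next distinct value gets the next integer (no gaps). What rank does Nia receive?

6

Sorted (descending): 906, 570, 570, 570, 440, 440, 417, 374, 193, 193
The 3 values of 570 share dense rank 2.
The 2 values of 440 share dense rank 3.
The 2 values of 193 share dense rank 6.
Remaining distinct values take the next consecutive integers.
Nia has value 193 → rank 6.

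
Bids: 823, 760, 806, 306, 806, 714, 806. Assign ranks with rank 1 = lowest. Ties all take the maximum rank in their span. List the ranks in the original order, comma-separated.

7, 3, 6, 1, 6, 2, 6

Sorted (ascending): 306, 714, 760, 806, 806, 806, 823
The 3 values of 806 occupy positions 4–6 → each gets rank 6.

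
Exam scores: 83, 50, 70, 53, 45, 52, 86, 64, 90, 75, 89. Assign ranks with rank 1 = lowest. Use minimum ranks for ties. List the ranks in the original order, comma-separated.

Sorted (ascending): 45, 50, 52, 53, 64, 70, 75, 83, 86, 89, 90
No ties — each value takes its position as its rank.

8, 2, 6, 4, 1, 3, 9, 5, 11, 7, 10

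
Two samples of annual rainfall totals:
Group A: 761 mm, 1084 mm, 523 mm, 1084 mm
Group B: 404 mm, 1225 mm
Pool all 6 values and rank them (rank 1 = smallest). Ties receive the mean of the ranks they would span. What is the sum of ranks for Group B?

7

Sorted (ascending): 404, 523, 761, 1084, 1084, 1225
The 2 values of 1084 occupy positions 4–5 → average rank (4+5)/2 = 4.5.
Group B values → pooled ranks: 404→1, 1225→6
Rank sum = 1 + 6 = 7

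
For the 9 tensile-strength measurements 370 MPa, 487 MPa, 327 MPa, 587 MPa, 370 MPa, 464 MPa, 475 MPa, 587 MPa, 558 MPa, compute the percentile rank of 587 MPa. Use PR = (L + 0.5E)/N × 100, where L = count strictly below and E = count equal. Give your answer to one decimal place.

N = 9.
Strictly below 587: 7. Equal to 587: 2.
PR = (7 + 0.5·2)/9 × 100 = 88.9

88.9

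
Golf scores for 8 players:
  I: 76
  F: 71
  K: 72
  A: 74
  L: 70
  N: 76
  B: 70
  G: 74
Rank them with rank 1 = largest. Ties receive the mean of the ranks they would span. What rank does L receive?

Sorted (descending): 76, 76, 74, 74, 72, 71, 70, 70
The 2 values of 76 occupy positions 1–2 → average rank (1+2)/2 = 1.5.
The 2 values of 74 occupy positions 3–4 → average rank (3+4)/2 = 3.5.
The 2 values of 70 occupy positions 7–8 → average rank (7+8)/2 = 7.5.
L has value 70 → rank 7.5.

7.5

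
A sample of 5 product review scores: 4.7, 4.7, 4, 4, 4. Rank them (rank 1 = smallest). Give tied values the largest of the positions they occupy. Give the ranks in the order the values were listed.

5, 5, 3, 3, 3

Sorted (ascending): 4, 4, 4, 4.7, 4.7
The 3 values of 4 occupy positions 1–3 → each gets rank 3.
The 2 values of 4.7 occupy positions 4–5 → each gets rank 5.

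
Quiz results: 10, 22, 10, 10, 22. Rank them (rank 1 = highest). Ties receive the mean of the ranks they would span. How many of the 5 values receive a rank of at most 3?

Sorted (descending): 22, 22, 10, 10, 10
The 2 values of 22 occupy positions 1–2 → average rank (1+2)/2 = 1.5.
The 3 values of 10 occupy positions 3–5 → average rank 4.
Ranks ≤ 3: {1.5, 1.5} → 2 values.

2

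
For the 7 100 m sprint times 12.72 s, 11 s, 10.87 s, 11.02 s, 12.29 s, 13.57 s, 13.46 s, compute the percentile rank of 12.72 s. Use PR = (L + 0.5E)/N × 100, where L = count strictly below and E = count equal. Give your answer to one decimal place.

N = 7.
Strictly below 12.72: 4. Equal to 12.72: 1.
PR = (4 + 0.5·1)/7 × 100 = 64.3

64.3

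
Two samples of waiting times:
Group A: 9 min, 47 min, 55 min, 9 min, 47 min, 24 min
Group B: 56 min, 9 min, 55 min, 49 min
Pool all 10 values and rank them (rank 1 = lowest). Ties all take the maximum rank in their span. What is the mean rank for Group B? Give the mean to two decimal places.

Sorted (ascending): 9, 9, 9, 24, 47, 47, 49, 55, 55, 56
The 3 values of 9 occupy positions 1–3 → each gets rank 3.
The 2 values of 47 occupy positions 5–6 → each gets rank 6.
The 2 values of 55 occupy positions 8–9 → each gets rank 9.
Group B values → pooled ranks: 56→10, 9→3, 55→9, 49→7
Mean rank = (10 + 3 + 9 + 7) / 4 = 7.25

7.25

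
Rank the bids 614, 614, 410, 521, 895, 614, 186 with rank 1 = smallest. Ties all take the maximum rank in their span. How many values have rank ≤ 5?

3

Sorted (ascending): 186, 410, 521, 614, 614, 614, 895
The 3 values of 614 occupy positions 4–6 → each gets rank 6.
Ranks ≤ 5: {1, 2, 3} → 3 values.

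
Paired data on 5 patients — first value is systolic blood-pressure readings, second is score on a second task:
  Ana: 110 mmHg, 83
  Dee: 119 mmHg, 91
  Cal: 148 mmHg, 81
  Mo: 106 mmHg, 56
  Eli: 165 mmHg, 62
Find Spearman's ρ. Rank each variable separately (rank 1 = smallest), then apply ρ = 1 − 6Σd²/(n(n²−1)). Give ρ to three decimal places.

0.100

Ranks of variable 1: 2, 3, 4, 1, 5
Ranks of variable 2: 4, 5, 3, 1, 2
d = r₁ − r₂: -2, -2, 1, 0, 3
d²: 4, 4, 1, 0, 9; Σd² = 18
ρ = 1 − 6·18/(5·24) = 1 − 108/120 = 0.100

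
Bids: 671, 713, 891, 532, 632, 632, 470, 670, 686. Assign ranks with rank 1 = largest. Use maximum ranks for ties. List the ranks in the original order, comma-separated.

4, 2, 1, 8, 7, 7, 9, 5, 3

Sorted (descending): 891, 713, 686, 671, 670, 632, 632, 532, 470
The 2 values of 632 occupy positions 6–7 → each gets rank 7.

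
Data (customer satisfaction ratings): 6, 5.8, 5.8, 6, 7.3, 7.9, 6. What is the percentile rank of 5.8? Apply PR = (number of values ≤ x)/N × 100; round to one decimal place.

N = 7.
Strictly below 5.8: 0. Equal to 5.8: 2.
PR = 2/7 × 100 = 28.6

28.6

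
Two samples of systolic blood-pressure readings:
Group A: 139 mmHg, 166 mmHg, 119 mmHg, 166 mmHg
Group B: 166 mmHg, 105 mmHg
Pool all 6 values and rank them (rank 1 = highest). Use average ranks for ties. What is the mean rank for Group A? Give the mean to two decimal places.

Sorted (descending): 166, 166, 166, 139, 119, 105
The 3 values of 166 occupy positions 1–3 → average rank 2.
Group A values → pooled ranks: 139→4, 166→2, 119→5, 166→2
Mean rank = (4 + 2 + 5 + 2) / 4 = 3.25

3.25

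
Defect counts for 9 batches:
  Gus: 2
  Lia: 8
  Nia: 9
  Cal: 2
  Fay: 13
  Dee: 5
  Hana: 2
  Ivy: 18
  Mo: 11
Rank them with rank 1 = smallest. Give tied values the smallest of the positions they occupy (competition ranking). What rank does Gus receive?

Sorted (ascending): 2, 2, 2, 5, 8, 9, 11, 13, 18
The 3 values of 2 occupy positions 1–3 → each gets rank 1.
Gus has value 2 → rank 1.

1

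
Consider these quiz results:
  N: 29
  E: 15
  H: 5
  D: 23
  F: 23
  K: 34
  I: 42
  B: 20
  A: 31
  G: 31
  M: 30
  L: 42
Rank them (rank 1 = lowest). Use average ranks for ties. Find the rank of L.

11.5

Sorted (ascending): 5, 15, 20, 23, 23, 29, 30, 31, 31, 34, 42, 42
The 2 values of 23 occupy positions 4–5 → average rank (4+5)/2 = 4.5.
The 2 values of 31 occupy positions 8–9 → average rank (8+9)/2 = 8.5.
The 2 values of 42 occupy positions 11–12 → average rank (11+12)/2 = 11.5.
L has value 42 → rank 11.5.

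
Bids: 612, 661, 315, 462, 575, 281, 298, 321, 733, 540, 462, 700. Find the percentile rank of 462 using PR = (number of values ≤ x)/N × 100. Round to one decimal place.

50.0

N = 12.
Strictly below 462: 4. Equal to 462: 2.
PR = 6/12 × 100 = 50.0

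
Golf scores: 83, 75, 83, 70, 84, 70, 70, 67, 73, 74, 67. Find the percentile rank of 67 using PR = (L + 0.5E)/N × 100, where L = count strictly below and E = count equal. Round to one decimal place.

9.1

N = 11.
Strictly below 67: 0. Equal to 67: 2.
PR = (0 + 0.5·2)/11 × 100 = 9.1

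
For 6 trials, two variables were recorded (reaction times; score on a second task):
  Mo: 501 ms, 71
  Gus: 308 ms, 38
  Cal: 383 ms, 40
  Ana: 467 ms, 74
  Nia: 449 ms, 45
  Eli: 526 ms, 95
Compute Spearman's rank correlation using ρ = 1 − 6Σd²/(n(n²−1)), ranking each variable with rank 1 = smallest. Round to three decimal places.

Ranks of variable 1: 5, 1, 2, 4, 3, 6
Ranks of variable 2: 4, 1, 2, 5, 3, 6
d = r₁ − r₂: 1, 0, 0, -1, 0, 0
d²: 1, 0, 0, 1, 0, 0; Σd² = 2
ρ = 1 − 6·2/(6·35) = 1 − 12/210 = 0.943

0.943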